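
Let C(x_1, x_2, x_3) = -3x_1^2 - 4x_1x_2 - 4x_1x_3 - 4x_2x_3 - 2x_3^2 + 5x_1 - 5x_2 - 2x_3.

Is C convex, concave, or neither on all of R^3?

neither

C is quadratic, so its Hessian is the constant matrix H = [[-6, -4, -4], [-4, 0, -4], [-4, -4, -4]].
Leading principal minors: -6, -16, 32.
Neither pattern holds ⇒ H is indefinite ⇒ neither convex nor concave.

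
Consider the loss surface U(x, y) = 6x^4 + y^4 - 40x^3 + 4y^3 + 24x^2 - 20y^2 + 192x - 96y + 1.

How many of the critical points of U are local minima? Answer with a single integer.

4

U separates as a function of x plus a function of y, so ∇U=0 decouples.
∂U/∂x = 24(x - 4)(x - 2)(x + 1) = 0 at x ∈ {-1, 2, 4}; ∂U/∂y = 4(y - 3)(y + 2)(y + 4) = 0 at y ∈ {-4, -2, 3}.
The Hessian is diagonal: diag(U_xx, U_yy). Second derivatives: U_xx(-1)=360, U_xx(2)=-144, U_xx(4)=240; U_yy(-4)=56, U_yy(-2)=-40, U_yy(3)=140.
Local minima occur where both diagonal entries positive: (-1, -4), (-1, 3), (4, -4), (4, 3). Count: 4.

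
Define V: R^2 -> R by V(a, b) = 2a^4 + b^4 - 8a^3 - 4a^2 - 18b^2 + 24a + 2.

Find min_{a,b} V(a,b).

-97

V(a,b) separates as P(a) + Q(b) + 2, so its minimum is min P + min Q + 2.
P'(a) = 8(a - 3)(a - 1)(a + 1) vanishes at a ∈ {-1, 1, 3}; Q'(b) = 4b(b - 3)(b + 3) vanishes at b ∈ {-3, 0, 3}.
Local minima of P (where P''>0): P(-1)=-18, P(3)=-18. Local minima of Q: Q(-3)=-81, Q(3)=-81.
So the global minimum of V is P(-1) + Q(-3) + 2 = -18 − 81 + 2 = -97, attained at (-1, -3).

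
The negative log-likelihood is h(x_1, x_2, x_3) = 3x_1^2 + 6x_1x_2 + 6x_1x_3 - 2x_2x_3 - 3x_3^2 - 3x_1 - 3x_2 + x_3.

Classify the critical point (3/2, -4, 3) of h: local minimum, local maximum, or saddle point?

saddle point

The Hessian is constant: H = [[6, 6, 6], [6, 0, -2], [6, -2, -6]].
Leading principal minors: Δ₁ = 6, Δ₂ = -36, Δ₃ = 48.
The minors fit neither the all-positive nor the alternating-sign pattern, so H is indefinite: a saddle point.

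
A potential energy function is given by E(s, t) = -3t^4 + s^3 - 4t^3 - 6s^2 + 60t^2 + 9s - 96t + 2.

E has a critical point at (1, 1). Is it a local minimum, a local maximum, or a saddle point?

saddle point

The mixed partial ∂²E/∂s∂t is 0, so the Hessian at any point is diag(E_ss, E_tt) = diag(6(s - 2), 12(-3t^2 - 2t + 10)).
At (1, 1): H = diag(-6, 60).
The eigenvalues have opposite signs, so H is indefinite: a saddle point.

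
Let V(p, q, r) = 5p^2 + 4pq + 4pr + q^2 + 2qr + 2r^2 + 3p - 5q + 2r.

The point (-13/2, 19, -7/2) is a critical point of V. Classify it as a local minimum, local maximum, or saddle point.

The Hessian is constant: H = [[10, 4, 4], [4, 2, 2], [4, 2, 4]].
Leading principal minors: Δ₁ = 10, Δ₂ = 4, Δ₃ = 8.
All leading minors are positive, so H is positive definite: a local minimum.

local minimum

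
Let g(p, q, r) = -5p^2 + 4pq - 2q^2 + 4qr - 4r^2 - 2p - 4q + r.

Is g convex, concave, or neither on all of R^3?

concave

g is quadratic, so its Hessian is the constant matrix H = [[-10, 4, 0], [4, -4, 4], [0, 4, -8]].
Leading principal minors: -10, 24, -32.
Signs alternate −, +, − ⇒ H ≺ 0 ⇒ concave.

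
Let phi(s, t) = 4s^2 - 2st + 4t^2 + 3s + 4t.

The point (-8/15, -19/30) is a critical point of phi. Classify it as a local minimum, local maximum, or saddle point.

The Hessian of phi is constant: H = [[8, -2], [-2, 8]].
det(H) = 8·8 − (-2)² = 60.
det(H) > 0 and tr(H) = 16 > 0, so H is positive definite and the point is a local minimum.

local minimum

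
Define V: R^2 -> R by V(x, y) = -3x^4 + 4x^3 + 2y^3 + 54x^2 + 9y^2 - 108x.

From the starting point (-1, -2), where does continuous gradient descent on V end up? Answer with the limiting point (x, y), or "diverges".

V is separable, so gradient descent decouples: x follows -∂V/∂x, y follows -∂V/∂y.
∂V/∂x = -12(x - 3)(x - 1)(x + 3); at x=-1 this is -192, so x increases.
∂V/∂y = 6y(y + 3); at y=-2 this is -12, so y increases.
x converges to its nearest critical value 1 (a local min of the x-part); y converges to 0. The iterate converges to (1, 0).

(1, 0)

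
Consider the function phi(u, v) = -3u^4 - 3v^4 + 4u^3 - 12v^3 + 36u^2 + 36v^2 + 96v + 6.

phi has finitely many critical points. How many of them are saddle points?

phi separates as a function of u plus a function of v, so ∇phi=0 decouples.
∂phi/∂u = -12u(u - 3)(u + 2) = 0 at u ∈ {-2, 0, 3}; ∂phi/∂v = -12(v - 2)(v + 1)(v + 4) = 0 at v ∈ {-4, -1, 2}.
The Hessian is diagonal: diag(phi_uu, phi_vv). Second derivatives: phi_uu(-2)=-120, phi_uu(0)=72, phi_uu(3)=-180; phi_vv(-4)=-216, phi_vv(-1)=108, phi_vv(2)=-216.
Saddle points occur where the two diagonal entries have opposite signs: (-2, -1), (0, -4), (0, 2), (3, -1). Count: 4.

4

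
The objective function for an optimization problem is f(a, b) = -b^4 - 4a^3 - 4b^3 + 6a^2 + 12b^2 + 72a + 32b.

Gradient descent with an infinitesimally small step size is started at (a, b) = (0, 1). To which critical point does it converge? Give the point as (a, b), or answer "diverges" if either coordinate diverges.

f is separable, so gradient descent decouples: a follows -∂f/∂a, b follows -∂f/∂b.
∂f/∂a = -12(a - 3)(a + 2); at a=0 this is 72, so a decreases.
∂f/∂b = -4(b - 2)(b + 1)(b + 4); at b=1 this is 40, so b decreases.
a converges to its nearest critical value -2 (a local min of the a-part); b converges to -1. The iterate converges to (-2, -1).

(-2, -1)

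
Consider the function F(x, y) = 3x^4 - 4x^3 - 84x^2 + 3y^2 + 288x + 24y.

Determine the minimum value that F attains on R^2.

F(x,y) separates as P(x) + Q(y), so its minimum is min P + min Q.
P'(x) = 12(x - 3)(x - 2)(x + 4) vanishes at x ∈ {-4, 2, 3}; Q'(y) = 6y + 24 vanishes at y ∈ {-4}.
Local minima of P (where P''>0): P(-4)=-1472, P(3)=243. Local minima of Q: Q(-4)=-48.
So the global minimum of F is P(-4) + Q(-4) = -1472 − 48 = -1520, attained at (-4, -4).

-1520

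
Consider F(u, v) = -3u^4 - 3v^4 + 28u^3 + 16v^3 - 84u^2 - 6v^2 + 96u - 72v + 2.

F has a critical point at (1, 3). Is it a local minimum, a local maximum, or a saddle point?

local maximum

The mixed partial ∂²F/∂u∂v is 0, so the Hessian at any point is diag(F_uu, F_vv) = diag(12(-3u^2 + 14u - 14), 12(-3v^2 + 8v - 1)).
At (1, 3): H = diag(-36, -48).
Both eigenvalues are negative, so H is negative definite: a local maximum.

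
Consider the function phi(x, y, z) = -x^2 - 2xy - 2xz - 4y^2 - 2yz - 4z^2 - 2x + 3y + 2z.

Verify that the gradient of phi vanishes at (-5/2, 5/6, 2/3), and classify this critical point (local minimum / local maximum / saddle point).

local maximum

∇phi = (-2x - 2y - 2z - 2, -2x - 8y - 2z + 3, -2x - 2y - 8z + 2); substituting (-5/2, 5/6, 2/3) gives ∇phi = (0, 0, 0), so (-5/2, 5/6, 2/3) is indeed a critical point.
The Hessian is constant: H = [[-2, -2, -2], [-2, -8, -2], [-2, -2, -8]].
Leading principal minors: Δ₁ = -2, Δ₂ = 12, Δ₃ = -72.
The minors alternate sign starting negative (−, +, −), so H is negative definite: a local maximum.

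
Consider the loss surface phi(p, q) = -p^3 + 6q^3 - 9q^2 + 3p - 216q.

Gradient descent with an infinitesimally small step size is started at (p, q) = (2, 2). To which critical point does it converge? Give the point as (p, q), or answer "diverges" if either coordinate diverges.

phi is separable, so gradient descent decouples: p follows -∂phi/∂p, q follows -∂phi/∂q.
∂phi/∂p = -3(p - 1)(p + 1); at p=2 this is -9, so p increases.
∂phi/∂q = 18(q - 4)(q + 3); at q=2 this is -180, so q increases.
The p-coordinate has no critical point in that direction and runs off to infinity.

diverges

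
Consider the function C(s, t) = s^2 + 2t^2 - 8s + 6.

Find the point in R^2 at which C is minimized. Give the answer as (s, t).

C(s,t) separates as P(s) + Q(t) + 6, so its minimum is min P + min Q + 6.
P'(s) = 2s - 8 vanishes at s ∈ {4}; Q'(t) = 4t vanishes at t ∈ {0}.
Local minima of P (where P''>0): P(4)=-16. Local minima of Q: Q(0)=0.
So the global minimum of C is P(4) + Q(0) + 6 = -16 + 0 + 6 = -10, attained at (4, 0).

(4, 0)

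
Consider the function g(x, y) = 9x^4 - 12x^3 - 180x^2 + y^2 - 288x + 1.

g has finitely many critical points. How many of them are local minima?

2

g separates as a function of x plus a function of y, so ∇g=0 decouples.
∂g/∂x = 36(x - 4)(x + 1)(x + 2) = 0 at x ∈ {-2, -1, 4}; ∂g/∂y = 2y = 0 at y ∈ {0}.
The Hessian is diagonal: diag(g_xx, g_yy). Second derivatives: g_xx(-2)=216, g_xx(-1)=-180, g_xx(4)=1080; g_yy(0)=2.
Local minima occur where both diagonal entries positive: (-2, 0), (4, 0). Count: 2.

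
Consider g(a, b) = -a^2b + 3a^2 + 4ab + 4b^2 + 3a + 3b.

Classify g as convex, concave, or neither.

neither

The term -a^2b is cubic, so the Hessian is not constant.
∂²g/∂a² = -2b + 6, which takes both signs as b varies (negative for sufficiently large b). A diagonal entry of the Hessian changing sign means the Hessian is neither positive- nor negative-semidefinite on all of R^2.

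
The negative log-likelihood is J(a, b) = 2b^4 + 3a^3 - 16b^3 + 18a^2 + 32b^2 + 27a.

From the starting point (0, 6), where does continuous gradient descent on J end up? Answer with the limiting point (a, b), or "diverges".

(-1, 4)

J is separable, so gradient descent decouples: a follows -∂J/∂a, b follows -∂J/∂b.
∂J/∂a = 9(a + 1)(a + 3); at a=0 this is 27, so a decreases.
∂J/∂b = 8b(b - 4)(b - 2); at b=6 this is 384, so b decreases.
a converges to its nearest critical value -1 (a local min of the a-part); b converges to 4. The iterate converges to (-1, 4).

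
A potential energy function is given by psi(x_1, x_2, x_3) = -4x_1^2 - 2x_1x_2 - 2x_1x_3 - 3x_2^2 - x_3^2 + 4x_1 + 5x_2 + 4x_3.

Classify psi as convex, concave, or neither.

concave

psi is quadratic, so its Hessian is the constant matrix H = [[-8, -2, -2], [-2, -6, 0], [-2, 0, -2]].
Leading principal minors: -8, 44, -64.
Signs alternate −, +, − ⇒ H ≺ 0 ⇒ concave.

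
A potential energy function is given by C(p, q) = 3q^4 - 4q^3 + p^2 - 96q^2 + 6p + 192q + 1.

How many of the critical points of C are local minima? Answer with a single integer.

C separates as a function of p plus a function of q, so ∇C=0 decouples.
∂C/∂p = 2(p + 3) = 0 at p ∈ {-3}; ∂C/∂q = 12(q - 4)(q - 1)(q + 4) = 0 at q ∈ {-4, 1, 4}.
The Hessian is diagonal: diag(C_pp, C_qq). Second derivatives: C_pp(-3)=2; C_qq(-4)=480, C_qq(1)=-180, C_qq(4)=288.
Local minima occur where both diagonal entries positive: (-3, -4), (-3, 4). Count: 2.

2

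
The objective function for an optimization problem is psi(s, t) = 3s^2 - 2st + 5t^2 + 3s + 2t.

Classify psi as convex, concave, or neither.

convex

psi is quadratic, so its Hessian is the constant matrix H = [[6, -2], [-2, 10]].
det(H) = 56, tr(H) = 16.
det(H) > 0 and tr(H) > 0, so H is positive definite everywhere: convex.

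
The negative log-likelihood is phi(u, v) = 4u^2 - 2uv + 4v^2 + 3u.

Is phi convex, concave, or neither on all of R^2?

convex

phi is quadratic, so its Hessian is the constant matrix H = [[8, -2], [-2, 8]].
det(H) = 60, tr(H) = 16.
det(H) > 0 and tr(H) > 0, so H is positive definite everywhere: convex.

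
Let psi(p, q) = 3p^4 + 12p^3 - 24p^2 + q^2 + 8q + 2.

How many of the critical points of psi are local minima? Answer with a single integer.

psi separates as a function of p plus a function of q, so ∇psi=0 decouples.
∂psi/∂p = 12p(p - 1)(p + 4) = 0 at p ∈ {-4, 0, 1}; ∂psi/∂q = 2(q + 4) = 0 at q ∈ {-4}.
The Hessian is diagonal: diag(psi_pp, psi_qq). Second derivatives: psi_pp(-4)=240, psi_pp(0)=-48, psi_pp(1)=60; psi_qq(-4)=2.
Local minima occur where both diagonal entries positive: (-4, -4), (1, -4). Count: 2.

2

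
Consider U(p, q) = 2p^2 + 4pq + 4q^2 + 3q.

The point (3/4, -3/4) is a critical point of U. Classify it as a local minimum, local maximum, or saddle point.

local minimum

The Hessian of U is constant: H = [[4, 4], [4, 8]].
det(H) = 4·8 − 4² = 16.
det(H) > 0 and tr(H) = 12 > 0, so H is positive definite and the point is a local minimum.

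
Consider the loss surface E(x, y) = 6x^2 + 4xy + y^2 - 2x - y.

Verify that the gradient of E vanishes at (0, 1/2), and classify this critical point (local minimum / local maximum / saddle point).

local minimum

∇E = (12x + 4y - 2, 4x + 2y - 1); substituting (0, 1/2) gives ∇E = (0, 0), so (0, 1/2) is indeed a critical point.
The Hessian of E is constant: H = [[12, 4], [4, 2]].
det(H) = 12·2 − 4² = 8.
det(H) > 0 and tr(H) = 14 > 0, so H is positive definite and the point is a local minimum.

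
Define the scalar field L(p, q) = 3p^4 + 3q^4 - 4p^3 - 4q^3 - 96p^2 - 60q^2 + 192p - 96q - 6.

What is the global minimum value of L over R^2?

-2118

L(p,q) separates as A(p) + B(q) − 6, so its minimum is min A + min B − 6.
A'(p) = 12(p - 4)(p - 1)(p + 4) vanishes at p ∈ {-4, 1, 4}; B'(q) = 12(q - 4)(q + 1)(q + 2) vanishes at q ∈ {-2, -1, 4}.
Local minima of A (where A''>0): A(-4)=-1280, A(4)=-256. Local minima of B: B(-2)=32, B(4)=-832.
So the global minimum of L is A(-4) + B(4) − 6 = -1280 − 832 − 6 = -2118, attained at (-4, 4).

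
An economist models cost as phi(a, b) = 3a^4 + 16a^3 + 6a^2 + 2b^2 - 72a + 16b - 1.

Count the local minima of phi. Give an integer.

2

phi separates as a function of a plus a function of b, so ∇phi=0 decouples.
∂phi/∂a = 12(a - 1)(a + 2)(a + 3) = 0 at a ∈ {-3, -2, 1}; ∂phi/∂b = 4(b + 4) = 0 at b ∈ {-4}.
The Hessian is diagonal: diag(phi_aa, phi_bb). Second derivatives: phi_aa(-3)=48, phi_aa(-2)=-36, phi_aa(1)=144; phi_bb(-4)=4.
Local minima occur where both diagonal entries positive: (-3, -4), (1, -4). Count: 2.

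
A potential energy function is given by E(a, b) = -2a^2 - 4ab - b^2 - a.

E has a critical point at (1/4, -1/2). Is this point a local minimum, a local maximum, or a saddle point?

The Hessian of E is constant: H = [[-4, -4], [-4, -2]].
det(H) = (-4)·(-2) − (-4)² = -8.
Since det(H) < 0, H is indefinite and the critical point is a saddle point.

saddle point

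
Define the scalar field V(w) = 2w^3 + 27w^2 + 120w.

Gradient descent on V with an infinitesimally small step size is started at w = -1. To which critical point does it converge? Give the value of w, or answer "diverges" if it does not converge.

V'(w) = 6(w + 4)(w + 5), so V'(-1) = 72.
Gradient descent moves in the -V' direction, i.e. w is decreasing.
The nearest critical point in that direction is w = -4, where V'' = 6 > 0 (a local minimum). The iterate converges there.

-4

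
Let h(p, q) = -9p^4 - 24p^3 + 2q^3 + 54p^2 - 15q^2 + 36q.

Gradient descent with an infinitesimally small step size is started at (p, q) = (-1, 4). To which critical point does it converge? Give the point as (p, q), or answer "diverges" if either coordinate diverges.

(0, 3)

h is separable, so gradient descent decouples: p follows -∂h/∂p, q follows -∂h/∂q.
∂h/∂p = -36p(p - 1)(p + 3); at p=-1 this is -144, so p increases.
∂h/∂q = 6(q - 3)(q - 2); at q=4 this is 12, so q decreases.
p converges to its nearest critical value 0 (a local min of the p-part); q converges to 3. The iterate converges to (0, 3).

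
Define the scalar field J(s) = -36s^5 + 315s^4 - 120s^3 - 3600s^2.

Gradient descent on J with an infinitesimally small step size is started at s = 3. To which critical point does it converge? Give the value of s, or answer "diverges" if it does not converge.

4

J'(s) = -180s(s - 5)(s - 4)(s + 2), so J'(3) = -5400.
Gradient descent moves in the -J' direction, i.e. s is increasing.
The nearest critical point in that direction is s = 4, where J'' = 4320 > 0 (a local minimum). The iterate converges there.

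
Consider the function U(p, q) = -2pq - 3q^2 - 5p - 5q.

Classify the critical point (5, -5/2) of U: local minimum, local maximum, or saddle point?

The Hessian of U is constant: H = [[0, -2], [-2, -6]].
det(H) = 0·(-6) − (-2)² = -4.
Since det(H) < 0, H is indefinite and the critical point is a saddle point.

saddle point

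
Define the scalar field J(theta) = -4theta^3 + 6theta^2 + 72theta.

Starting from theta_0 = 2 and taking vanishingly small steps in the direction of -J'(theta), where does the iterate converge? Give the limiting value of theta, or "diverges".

-2

J'(theta) = -12(theta - 3)(theta + 2), so J'(2) = 48.
Gradient descent moves in the -J' direction, i.e. theta is decreasing.
The nearest critical point in that direction is theta = -2, where J'' = 60 > 0 (a local minimum). The iterate converges there.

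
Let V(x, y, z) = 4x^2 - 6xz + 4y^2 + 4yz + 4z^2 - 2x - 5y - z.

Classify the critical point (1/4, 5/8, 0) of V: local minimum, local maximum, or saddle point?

local minimum

The Hessian is constant: H = [[8, 0, -6], [0, 8, 4], [-6, 4, 8]].
Leading principal minors: Δ₁ = 8, Δ₂ = 64, Δ₃ = 96.
All leading minors are positive, so H is positive definite: a local minimum.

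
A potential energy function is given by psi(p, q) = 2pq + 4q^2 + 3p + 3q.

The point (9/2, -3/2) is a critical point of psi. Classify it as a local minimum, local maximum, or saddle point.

saddle point

The Hessian of psi is constant: H = [[0, 2], [2, 8]].
det(H) = 0·8 − 2² = -4.
Since det(H) < 0, H is indefinite and the critical point is a saddle point.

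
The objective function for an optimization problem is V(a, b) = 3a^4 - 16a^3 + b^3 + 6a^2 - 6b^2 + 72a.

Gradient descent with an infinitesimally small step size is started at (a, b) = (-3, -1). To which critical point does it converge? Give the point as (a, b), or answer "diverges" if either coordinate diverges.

V is separable, so gradient descent decouples: a follows -∂V/∂a, b follows -∂V/∂b.
∂V/∂a = 12(a - 3)(a - 2)(a + 1); at a=-3 this is -720, so a increases.
∂V/∂b = 3b(b - 4); at b=-1 this is 15, so b decreases.
The b-coordinate has no critical point in that direction and runs off to infinity.

diverges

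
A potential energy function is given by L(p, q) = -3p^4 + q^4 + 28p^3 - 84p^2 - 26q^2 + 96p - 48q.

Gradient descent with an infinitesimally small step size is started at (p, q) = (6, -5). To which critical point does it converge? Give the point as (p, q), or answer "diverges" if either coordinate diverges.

diverges

L is separable, so gradient descent decouples: p follows -∂L/∂p, q follows -∂L/∂q.
∂L/∂p = -12(p - 4)(p - 2)(p - 1); at p=6 this is -480, so p increases.
∂L/∂q = 4(q - 4)(q + 1)(q + 3); at q=-5 this is -288, so q increases.
The p-coordinate has no critical point in that direction and runs off to infinity.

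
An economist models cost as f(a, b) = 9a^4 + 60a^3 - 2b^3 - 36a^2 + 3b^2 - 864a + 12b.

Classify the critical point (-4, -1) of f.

local minimum

The mixed partial ∂²f/∂a∂b is 0, so the Hessian at any point is diag(f_aa, f_bb) = diag(36(3a^2 + 10a - 2), 6(-2b + 1)).
At (-4, -1): H = diag(216, 18).
Both eigenvalues are positive, so H is positive definite: a local minimum.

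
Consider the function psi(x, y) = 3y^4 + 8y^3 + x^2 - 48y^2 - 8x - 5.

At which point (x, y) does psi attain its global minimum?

psi(x,y) separates as P(x) + Q(y) − 5, so its minimum is min P + min Q − 5.
P'(x) = 2x - 8 vanishes at x ∈ {4}; Q'(y) = 12y(y - 2)(y + 4) vanishes at y ∈ {-4, 0, 2}.
Local minima of P (where P''>0): P(4)=-16. Local minima of Q: Q(-4)=-512, Q(2)=-80.
So the global minimum of psi is P(4) + Q(-4) − 5 = -16 − 512 − 5 = -533, attained at (4, -4).

(4, -4)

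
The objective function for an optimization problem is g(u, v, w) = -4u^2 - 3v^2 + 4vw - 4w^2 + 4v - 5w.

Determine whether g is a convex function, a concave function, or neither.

g is quadratic, so its Hessian is the constant matrix H = [[-8, 0, 0], [0, -6, 4], [0, 4, -8]].
Leading principal minors: -8, 48, -256.
Signs alternate −, +, − ⇒ H ≺ 0 ⇒ concave.

concave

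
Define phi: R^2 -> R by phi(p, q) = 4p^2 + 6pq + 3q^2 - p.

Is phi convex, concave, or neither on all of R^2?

convex

phi is quadratic, so its Hessian is the constant matrix H = [[8, 6], [6, 6]].
det(H) = 12, tr(H) = 14.
det(H) > 0 and tr(H) > 0, so H is positive definite everywhere: convex.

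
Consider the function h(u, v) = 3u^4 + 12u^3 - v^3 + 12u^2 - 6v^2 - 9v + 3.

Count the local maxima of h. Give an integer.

1

h separates as a function of u plus a function of v, so ∇h=0 decouples.
∂h/∂u = 12u(u + 1)(u + 2) = 0 at u ∈ {-2, -1, 0}; ∂h/∂v = -3(v + 1)(v + 3) = 0 at v ∈ {-3, -1}.
The Hessian is diagonal: diag(h_uu, h_vv). Second derivatives: h_uu(-2)=24, h_uu(-1)=-12, h_uu(0)=24; h_vv(-3)=6, h_vv(-1)=-6.
Local maxima occur where both diagonal entries negative: (-1, -1). Count: 1.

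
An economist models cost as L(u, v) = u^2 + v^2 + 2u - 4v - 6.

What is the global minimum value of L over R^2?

-11

L(u,v) separates as P(u) + Q(v) − 6, so its minimum is min P + min Q − 6.
P'(u) = 2u + 2 vanishes at u ∈ {-1}; Q'(v) = 2v - 4 vanishes at v ∈ {2}.
Local minima of P (where P''>0): P(-1)=-1. Local minima of Q: Q(2)=-4.
So the global minimum of L is P(-1) + Q(2) − 6 = -1 − 4 − 6 = -11, attained at (-1, 2).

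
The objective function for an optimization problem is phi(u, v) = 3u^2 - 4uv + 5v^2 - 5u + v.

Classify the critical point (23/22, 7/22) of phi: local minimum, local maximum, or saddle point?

The Hessian of phi is constant: H = [[6, -4], [-4, 10]].
det(H) = 6·10 − (-4)² = 44.
det(H) > 0 and tr(H) = 16 > 0, so H is positive definite and the point is a local minimum.

local minimum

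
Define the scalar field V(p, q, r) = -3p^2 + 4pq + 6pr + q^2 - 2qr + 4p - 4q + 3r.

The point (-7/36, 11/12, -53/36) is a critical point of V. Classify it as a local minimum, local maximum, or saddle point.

saddle point

The Hessian is constant: H = [[-6, 4, 6], [4, 2, -2], [6, -2, 0]].
Leading principal minors: Δ₁ = -6, Δ₂ = -28, Δ₃ = -144.
The minors fit neither the all-positive nor the alternating-sign pattern, so H is indefinite: a saddle point.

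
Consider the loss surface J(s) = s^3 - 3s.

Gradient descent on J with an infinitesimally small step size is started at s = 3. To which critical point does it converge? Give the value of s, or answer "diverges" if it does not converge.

1

J'(s) = 3(s - 1)(s + 1), so J'(3) = 24.
Gradient descent moves in the -J' direction, i.e. s is decreasing.
The nearest critical point in that direction is s = 1, where J'' = 6 > 0 (a local minimum). The iterate converges there.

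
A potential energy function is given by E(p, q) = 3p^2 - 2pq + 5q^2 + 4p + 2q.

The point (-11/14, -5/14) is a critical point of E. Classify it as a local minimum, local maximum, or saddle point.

local minimum

The Hessian of E is constant: H = [[6, -2], [-2, 10]].
det(H) = 6·10 − (-2)² = 56.
det(H) > 0 and tr(H) = 16 > 0, so H is positive definite and the point is a local minimum.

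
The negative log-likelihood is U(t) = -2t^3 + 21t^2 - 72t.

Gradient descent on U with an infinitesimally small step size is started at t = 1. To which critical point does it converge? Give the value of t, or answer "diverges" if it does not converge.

U'(t) = -6(t - 4)(t - 3), so U'(1) = -36.
Gradient descent moves in the -U' direction, i.e. t is increasing.
The nearest critical point in that direction is t = 3, where U'' = 6 > 0 (a local minimum). The iterate converges there.

3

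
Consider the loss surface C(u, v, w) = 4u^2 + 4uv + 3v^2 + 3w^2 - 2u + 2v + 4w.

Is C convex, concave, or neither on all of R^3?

C is quadratic, so its Hessian is the constant matrix H = [[8, 4, 0], [4, 6, 0], [0, 0, 6]].
Leading principal minors: 8, 32, 192.
All positive ⇒ H ≻ 0 ⇒ convex.

convex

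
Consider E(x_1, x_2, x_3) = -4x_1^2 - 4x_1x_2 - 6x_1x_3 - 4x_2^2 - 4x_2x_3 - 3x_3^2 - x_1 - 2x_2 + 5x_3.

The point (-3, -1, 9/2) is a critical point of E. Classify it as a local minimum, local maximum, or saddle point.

The Hessian is constant: H = [[-8, -4, -6], [-4, -8, -4], [-6, -4, -6]].
Leading principal minors: Δ₁ = -8, Δ₂ = 48, Δ₃ = -64.
The minors alternate sign starting negative (−, +, −), so H is negative definite: a local maximum.

local maximum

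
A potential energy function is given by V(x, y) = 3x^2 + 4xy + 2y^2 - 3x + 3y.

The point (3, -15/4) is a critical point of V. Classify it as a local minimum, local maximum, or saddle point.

The Hessian of V is constant: H = [[6, 4], [4, 4]].
det(H) = 6·4 − 4² = 8.
det(H) > 0 and tr(H) = 10 > 0, so H is positive definite and the point is a local minimum.

local minimum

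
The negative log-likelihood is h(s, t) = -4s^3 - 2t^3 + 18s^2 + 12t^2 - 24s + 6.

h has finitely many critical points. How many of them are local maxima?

h separates as a function of s plus a function of t, so ∇h=0 decouples.
∂h/∂s = -12(s - 2)(s - 1) = 0 at s ∈ {1, 2}; ∂h/∂t = -6t(t - 4) = 0 at t ∈ {0, 4}.
The Hessian is diagonal: diag(h_ss, h_tt). Second derivatives: h_ss(1)=12, h_ss(2)=-12; h_tt(0)=24, h_tt(4)=-24.
Local maxima occur where both diagonal entries negative: (2, 4). Count: 1.

1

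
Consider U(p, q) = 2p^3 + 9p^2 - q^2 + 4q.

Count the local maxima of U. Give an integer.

1

U separates as a function of p plus a function of q, so ∇U=0 decouples.
∂U/∂p = 6p(p + 3) = 0 at p ∈ {-3, 0}; ∂U/∂q = -2(q - 2) = 0 at q ∈ {2}.
The Hessian is diagonal: diag(U_pp, U_qq). Second derivatives: U_pp(-3)=-18, U_pp(0)=18; U_qq(2)=-2.
Local maxima occur where both diagonal entries negative: (-3, 2). Count: 1.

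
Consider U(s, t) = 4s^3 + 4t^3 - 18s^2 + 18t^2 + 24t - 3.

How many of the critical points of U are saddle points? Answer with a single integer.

U separates as a function of s plus a function of t, so ∇U=0 decouples.
∂U/∂s = 12s(s - 3) = 0 at s ∈ {0, 3}; ∂U/∂t = 12(t + 1)(t + 2) = 0 at t ∈ {-2, -1}.
The Hessian is diagonal: diag(U_ss, U_tt). Second derivatives: U_ss(0)=-36, U_ss(3)=36; U_tt(-2)=-12, U_tt(-1)=12.
Saddle points occur where the two diagonal entries have opposite signs: (0, -1), (3, -2). Count: 2.

2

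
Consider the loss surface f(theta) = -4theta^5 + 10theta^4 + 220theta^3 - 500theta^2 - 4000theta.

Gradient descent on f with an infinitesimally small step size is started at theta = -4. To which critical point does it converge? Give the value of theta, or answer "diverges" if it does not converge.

-5

f'(theta) = -20(theta - 5)(theta - 4)(theta + 2)(theta + 5), so f'(-4) = 2880.
Gradient descent moves in the -f' direction, i.e. theta is decreasing.
The nearest critical point in that direction is theta = -5, where f'' = 5400 > 0 (a local minimum). The iterate converges there.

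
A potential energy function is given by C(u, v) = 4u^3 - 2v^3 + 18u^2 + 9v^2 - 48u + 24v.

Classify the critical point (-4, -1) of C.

The mixed partial ∂²C/∂u∂v is 0, so the Hessian at any point is diag(C_uu, C_vv) = diag(12(2u + 3), 6(-2v + 3)).
At (-4, -1): H = diag(-60, 30).
The eigenvalues have opposite signs, so H is indefinite: a saddle point.

saddle point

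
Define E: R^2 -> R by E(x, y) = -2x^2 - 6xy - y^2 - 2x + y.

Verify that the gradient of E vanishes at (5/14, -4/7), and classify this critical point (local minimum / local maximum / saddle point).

∇E = (-4x - 6y - 2, -6x - 2y + 1); substituting (5/14, -4/7) gives ∇E = (0, 0), so (5/14, -4/7) is indeed a critical point.
The Hessian of E is constant: H = [[-4, -6], [-6, -2]].
det(H) = (-4)·(-2) − (-6)² = -28.
Since det(H) < 0, H is indefinite and the critical point is a saddle point.

saddle point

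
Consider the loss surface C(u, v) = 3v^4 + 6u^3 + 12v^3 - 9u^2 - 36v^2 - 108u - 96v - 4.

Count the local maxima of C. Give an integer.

1

C separates as a function of u plus a function of v, so ∇C=0 decouples.
∂C/∂u = 18(u - 3)(u + 2) = 0 at u ∈ {-2, 3}; ∂C/∂v = 12(v - 2)(v + 1)(v + 4) = 0 at v ∈ {-4, -1, 2}.
The Hessian is diagonal: diag(C_uu, C_vv). Second derivatives: C_uu(-2)=-90, C_uu(3)=90; C_vv(-4)=216, C_vv(-1)=-108, C_vv(2)=216.
Local maxima occur where both diagonal entries negative: (-2, -1). Count: 1.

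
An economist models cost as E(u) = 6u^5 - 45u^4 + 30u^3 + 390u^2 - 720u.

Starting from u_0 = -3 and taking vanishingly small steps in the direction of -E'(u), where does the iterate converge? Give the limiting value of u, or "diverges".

E'(u) = 30(u - 4)(u - 3)(u - 1)(u + 2), so E'(-3) = 5040.
Gradient descent moves in the -E' direction, i.e. u is decreasing.
There is no critical point below u=-3, and E' keeps the same sign, so the iterate runs off to −∞.

diverges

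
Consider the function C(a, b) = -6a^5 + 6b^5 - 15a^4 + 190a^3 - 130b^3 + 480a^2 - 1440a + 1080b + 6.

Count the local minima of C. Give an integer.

4

C separates as a function of a plus a function of b, so ∇C=0 decouples.
∂C/∂a = -30(a - 4)(a - 1)(a + 3)(a + 4) = 0 at a ∈ {-4, -3, 1, 4}; ∂C/∂b = 30(b - 3)(b - 2)(b + 2)(b + 3) = 0 at b ∈ {-3, -2, 2, 3}.
The Hessian is diagonal: diag(C_aa, C_bb). Second derivatives: C_aa(-4)=1200, C_aa(-3)=-840, C_aa(1)=1800, C_aa(4)=-5040; C_bb(-3)=-900, C_bb(-2)=600, C_bb(2)=-600, C_bb(3)=900.
Local minima occur where both diagonal entries positive: (-4, -2), (-4, 3), (1, -2), (1, 3). Count: 4.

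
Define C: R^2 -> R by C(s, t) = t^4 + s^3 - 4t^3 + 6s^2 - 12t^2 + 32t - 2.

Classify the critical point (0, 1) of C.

saddle point

The mixed partial ∂²C/∂s∂t is 0, so the Hessian at any point is diag(C_ss, C_tt) = diag(6(s + 2), 12(t^2 - 2t - 2)).
At (0, 1): H = diag(12, -36).
The eigenvalues have opposite signs, so H is indefinite: a saddle point.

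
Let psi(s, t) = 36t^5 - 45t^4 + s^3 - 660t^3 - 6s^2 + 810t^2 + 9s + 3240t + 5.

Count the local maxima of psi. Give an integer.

2

psi separates as a function of s plus a function of t, so ∇psi=0 decouples.
∂psi/∂s = 3(s - 3)(s - 1) = 0 at s ∈ {1, 3}; ∂psi/∂t = 180(t - 3)(t - 2)(t + 1)(t + 3) = 0 at t ∈ {-3, -1, 2, 3}.
The Hessian is diagonal: diag(psi_ss, psi_tt). Second derivatives: psi_ss(1)=-6, psi_ss(3)=6; psi_tt(-3)=-10800, psi_tt(-1)=4320, psi_tt(2)=-2700, psi_tt(3)=4320.
Local maxima occur where both diagonal entries negative: (1, -3), (1, 2). Count: 2.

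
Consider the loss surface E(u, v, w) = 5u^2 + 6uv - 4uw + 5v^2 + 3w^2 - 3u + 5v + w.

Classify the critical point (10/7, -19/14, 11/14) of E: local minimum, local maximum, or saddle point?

The Hessian is constant: H = [[10, 6, -4], [6, 10, 0], [-4, 0, 6]].
Leading principal minors: Δ₁ = 10, Δ₂ = 64, Δ₃ = 224.
All leading minors are positive, so H is positive definite: a local minimum.

local minimum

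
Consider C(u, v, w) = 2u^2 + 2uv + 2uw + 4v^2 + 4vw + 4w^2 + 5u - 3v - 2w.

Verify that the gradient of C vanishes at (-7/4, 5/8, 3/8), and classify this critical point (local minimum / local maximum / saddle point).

local minimum

∇C = (4u + 2v + 2w + 5, 2u + 8v + 4w - 3, 2u + 4v + 8w - 2); substituting (-7/4, 5/8, 3/8) gives ∇C = (0, 0, 0), so (-7/4, 5/8, 3/8) is indeed a critical point.
The Hessian is constant: H = [[4, 2, 2], [2, 8, 4], [2, 4, 8]].
Leading principal minors: Δ₁ = 4, Δ₂ = 28, Δ₃ = 160.
All leading minors are positive, so H is positive definite: a local minimum.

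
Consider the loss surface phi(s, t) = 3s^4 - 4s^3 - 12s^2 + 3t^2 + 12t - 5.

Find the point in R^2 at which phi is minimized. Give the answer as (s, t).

phi(s,t) separates as P(s) + Q(t) − 5, so its minimum is min P + min Q − 5.
P'(s) = 12s(s - 2)(s + 1) vanishes at s ∈ {-1, 0, 2}; Q'(t) = 6(t + 2) vanishes at t ∈ {-2}.
Local minima of P (where P''>0): P(-1)=-5, P(2)=-32. Local minima of Q: Q(-2)=-12.
So the global minimum of phi is P(2) + Q(-2) − 5 = -32 − 12 − 5 = -49, attained at (2, -2).

(2, -2)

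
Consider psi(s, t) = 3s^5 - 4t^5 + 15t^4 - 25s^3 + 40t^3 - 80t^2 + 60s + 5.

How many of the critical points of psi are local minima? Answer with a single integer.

psi separates as a function of s plus a function of t, so ∇psi=0 decouples.
∂psi/∂s = 15(s - 2)(s - 1)(s + 1)(s + 2) = 0 at s ∈ {-2, -1, 1, 2}; ∂psi/∂t = -20t(t - 4)(t - 1)(t + 2) = 0 at t ∈ {-2, 0, 1, 4}.
The Hessian is diagonal: diag(psi_ss, psi_tt). Second derivatives: psi_ss(-2)=-180, psi_ss(-1)=90, psi_ss(1)=-90, psi_ss(2)=180; psi_tt(-2)=720, psi_tt(0)=-160, psi_tt(1)=180, psi_tt(4)=-1440.
Local minima occur where both diagonal entries positive: (-1, -2), (-1, 1), (2, -2), (2, 1). Count: 4.

4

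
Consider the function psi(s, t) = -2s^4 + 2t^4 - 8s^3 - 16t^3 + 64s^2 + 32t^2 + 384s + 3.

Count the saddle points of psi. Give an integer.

psi separates as a function of s plus a function of t, so ∇psi=0 decouples.
∂psi/∂s = -8(s - 4)(s + 3)(s + 4) = 0 at s ∈ {-4, -3, 4}; ∂psi/∂t = 8t(t - 4)(t - 2) = 0 at t ∈ {0, 2, 4}.
The Hessian is diagonal: diag(psi_ss, psi_tt). Second derivatives: psi_ss(-4)=-64, psi_ss(-3)=56, psi_ss(4)=-448; psi_tt(0)=64, psi_tt(2)=-32, psi_tt(4)=64.
Saddle points occur where the two diagonal entries have opposite signs: (-4, 0), (-4, 4), (-3, 2), (4, 0), (4, 4). Count: 5.

5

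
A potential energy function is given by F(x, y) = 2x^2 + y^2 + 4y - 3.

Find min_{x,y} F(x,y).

-7

F(x,y) separates as P(x) + Q(y) − 3, so its minimum is min P + min Q − 3.
P'(x) = 4x vanishes at x ∈ {0}; Q'(y) = 2y + 4 vanishes at y ∈ {-2}.
Local minima of P (where P''>0): P(0)=0. Local minima of Q: Q(-2)=-4.
So the global minimum of F is P(0) + Q(-2) − 3 = 0 − 4 − 3 = -7, attained at (0, -2).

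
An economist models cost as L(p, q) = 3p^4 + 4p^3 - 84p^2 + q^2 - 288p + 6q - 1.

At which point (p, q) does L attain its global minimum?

(4, -3)

L(p,q) separates as A(p) + B(q) − 1, so its minimum is min A + min B − 1.
A'(p) = 12(p - 4)(p + 2)(p + 3) vanishes at p ∈ {-3, -2, 4}; B'(q) = 2q + 6 vanishes at q ∈ {-3}.
Local minima of A (where A''>0): A(-3)=243, A(4)=-1472. Local minima of B: B(-3)=-9.
So the global minimum of L is A(4) + B(-3) − 1 = -1472 − 9 − 1 = -1482, attained at (4, -3).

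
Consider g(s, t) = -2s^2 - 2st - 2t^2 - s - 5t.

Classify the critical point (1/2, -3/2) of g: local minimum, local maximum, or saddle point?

The Hessian of g is constant: H = [[-4, -2], [-2, -4]].
det(H) = (-4)·(-4) − (-2)² = 12.
det(H) > 0 and tr(H) = -8 < 0, so H is negative definite and the point is a local maximum.

local maximum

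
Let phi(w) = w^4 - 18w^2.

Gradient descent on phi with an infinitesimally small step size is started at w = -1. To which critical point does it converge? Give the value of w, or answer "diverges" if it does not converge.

-3

phi'(w) = 4w(w - 3)(w + 3), so phi'(-1) = 32.
Gradient descent moves in the -phi' direction, i.e. w is decreasing.
The nearest critical point in that direction is w = -3, where phi'' = 72 > 0 (a local minimum). The iterate converges there.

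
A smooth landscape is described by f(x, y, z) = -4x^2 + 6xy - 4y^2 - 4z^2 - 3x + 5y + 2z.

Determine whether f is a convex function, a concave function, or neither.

concave

f is quadratic, so its Hessian is the constant matrix H = [[-8, 6, 0], [6, -8, 0], [0, 0, -8]].
Leading principal minors: -8, 28, -224.
Signs alternate −, +, − ⇒ H ≺ 0 ⇒ concave.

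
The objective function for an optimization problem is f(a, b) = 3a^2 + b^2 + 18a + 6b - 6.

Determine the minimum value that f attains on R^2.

f(a,b) separates as P(a) + Q(b) − 6, so its minimum is min P + min Q − 6.
P'(a) = 6a + 18 vanishes at a ∈ {-3}; Q'(b) = 2b + 6 vanishes at b ∈ {-3}.
Local minima of P (where P''>0): P(-3)=-27. Local minima of Q: Q(-3)=-9.
So the global minimum of f is P(-3) + Q(-3) − 6 = -27 − 9 − 6 = -42, attained at (-3, -3).

-42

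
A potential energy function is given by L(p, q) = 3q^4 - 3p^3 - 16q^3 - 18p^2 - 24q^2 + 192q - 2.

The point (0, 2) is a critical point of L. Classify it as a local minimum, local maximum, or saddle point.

local maximum

The mixed partial ∂²L/∂p∂q is 0, so the Hessian at any point is diag(L_pp, L_qq) = diag(-18(p + 2), 12(3q^2 - 8q - 4)).
At (0, 2): H = diag(-36, -96).
Both eigenvalues are negative, so H is negative definite: a local maximum.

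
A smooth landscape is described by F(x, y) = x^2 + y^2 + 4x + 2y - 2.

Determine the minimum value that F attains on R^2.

F(x,y) separates as P(x) + Q(y) − 2, so its minimum is min P + min Q − 2.
P'(x) = 2x + 4 vanishes at x ∈ {-2}; Q'(y) = 2y + 2 vanishes at y ∈ {-1}.
Local minima of P (where P''>0): P(-2)=-4. Local minima of Q: Q(-1)=-1.
So the global minimum of F is P(-2) + Q(-1) − 2 = -4 − 1 − 2 = -7, attained at (-2, -1).

-7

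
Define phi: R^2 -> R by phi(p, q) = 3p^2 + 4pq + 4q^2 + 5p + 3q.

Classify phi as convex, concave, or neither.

convex

phi is quadratic, so its Hessian is the constant matrix H = [[6, 4], [4, 8]].
det(H) = 32, tr(H) = 14.
det(H) > 0 and tr(H) > 0, so H is positive definite everywhere: convex.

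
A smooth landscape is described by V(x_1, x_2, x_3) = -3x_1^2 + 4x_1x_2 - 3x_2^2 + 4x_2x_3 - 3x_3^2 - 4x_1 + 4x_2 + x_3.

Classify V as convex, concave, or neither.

concave

V is quadratic, so its Hessian is the constant matrix H = [[-6, 4, 0], [4, -6, 4], [0, 4, -6]].
Leading principal minors: -6, 20, -24.
Signs alternate −, +, − ⇒ H ≺ 0 ⇒ concave.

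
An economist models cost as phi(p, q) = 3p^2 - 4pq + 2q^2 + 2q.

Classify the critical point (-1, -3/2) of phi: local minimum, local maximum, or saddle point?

The Hessian of phi is constant: H = [[6, -4], [-4, 4]].
det(H) = 6·4 − (-4)² = 8.
det(H) > 0 and tr(H) = 10 > 0, so H is positive definite and the point is a local minimum.

local minimum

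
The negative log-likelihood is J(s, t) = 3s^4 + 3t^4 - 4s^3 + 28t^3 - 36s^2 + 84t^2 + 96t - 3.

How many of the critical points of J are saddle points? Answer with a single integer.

J separates as a function of s plus a function of t, so ∇J=0 decouples.
∂J/∂s = 12s(s - 3)(s + 2) = 0 at s ∈ {-2, 0, 3}; ∂J/∂t = 12(t + 1)(t + 2)(t + 4) = 0 at t ∈ {-4, -2, -1}.
The Hessian is diagonal: diag(J_ss, J_tt). Second derivatives: J_ss(-2)=120, J_ss(0)=-72, J_ss(3)=180; J_tt(-4)=72, J_tt(-2)=-24, J_tt(-1)=36.
Saddle points occur where the two diagonal entries have opposite signs: (-2, -2), (0, -4), (0, -1), (3, -2). Count: 4.

4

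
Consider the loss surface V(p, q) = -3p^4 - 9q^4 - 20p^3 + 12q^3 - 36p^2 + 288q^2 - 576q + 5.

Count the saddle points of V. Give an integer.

4

V separates as a function of p plus a function of q, so ∇V=0 decouples.
∂V/∂p = -12p(p + 2)(p + 3) = 0 at p ∈ {-3, -2, 0}; ∂V/∂q = -36(q - 4)(q - 1)(q + 4) = 0 at q ∈ {-4, 1, 4}.
The Hessian is diagonal: diag(V_pp, V_qq). Second derivatives: V_pp(-3)=-36, V_pp(-2)=24, V_pp(0)=-72; V_qq(-4)=-1440, V_qq(1)=540, V_qq(4)=-864.
Saddle points occur where the two diagonal entries have opposite signs: (-3, 1), (-2, -4), (-2, 4), (0, 1). Count: 4.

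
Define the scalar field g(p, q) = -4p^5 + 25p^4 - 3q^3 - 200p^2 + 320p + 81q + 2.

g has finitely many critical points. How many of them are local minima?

g separates as a function of p plus a function of q, so ∇g=0 decouples.
∂g/∂p = -20(p - 4)(p - 2)(p - 1)(p + 2) = 0 at p ∈ {-2, 1, 2, 4}; ∂g/∂q = -9(q - 3)(q + 3) = 0 at q ∈ {-3, 3}.
The Hessian is diagonal: diag(g_pp, g_qq). Second derivatives: g_pp(-2)=1440, g_pp(1)=-180, g_pp(2)=160, g_pp(4)=-720; g_qq(-3)=54, g_qq(3)=-54.
Local minima occur where both diagonal entries positive: (-2, -3), (2, -3). Count: 2.

2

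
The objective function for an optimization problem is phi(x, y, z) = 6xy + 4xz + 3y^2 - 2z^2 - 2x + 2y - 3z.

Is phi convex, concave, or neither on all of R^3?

phi is quadratic, so its Hessian is the constant matrix H = [[0, 6, 4], [6, 6, 0], [4, 0, -4]].
Leading principal minors: 0, -36, 48.
Neither pattern holds ⇒ H is indefinite ⇒ neither convex nor concave.

neither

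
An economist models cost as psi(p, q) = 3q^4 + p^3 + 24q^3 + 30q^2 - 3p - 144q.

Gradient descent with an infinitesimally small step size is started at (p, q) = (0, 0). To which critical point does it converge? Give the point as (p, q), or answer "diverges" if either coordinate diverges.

(1, 1)

psi is separable, so gradient descent decouples: p follows -∂psi/∂p, q follows -∂psi/∂q.
∂psi/∂p = 3(p - 1)(p + 1); at p=0 this is -3, so p increases.
∂psi/∂q = 12(q - 1)(q + 3)(q + 4); at q=0 this is -144, so q increases.
p converges to its nearest critical value 1 (a local min of the p-part); q converges to 1. The iterate converges to (1, 1).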